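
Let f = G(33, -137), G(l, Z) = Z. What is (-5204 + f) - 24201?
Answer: -29542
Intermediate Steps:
f = -137
(-5204 + f) - 24201 = (-5204 - 137) - 24201 = -5341 - 24201 = -29542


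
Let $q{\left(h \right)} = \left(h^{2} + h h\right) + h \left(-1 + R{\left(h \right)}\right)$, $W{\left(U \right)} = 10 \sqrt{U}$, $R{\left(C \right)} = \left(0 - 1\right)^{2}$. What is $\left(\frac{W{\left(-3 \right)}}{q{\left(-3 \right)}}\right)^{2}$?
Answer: $- \frac{25}{27} \approx -0.92593$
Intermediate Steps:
$R{\left(C \right)} = 1$ ($R{\left(C \right)} = \left(-1\right)^{2} = 1$)
$q{\left(h \right)} = 2 h^{2}$ ($q{\left(h \right)} = \left(h^{2} + h h\right) + h \left(-1 + 1\right) = \left(h^{2} + h^{2}\right) + h 0 = 2 h^{2} + 0 = 2 h^{2}$)
$\left(\frac{W{\left(-3 \right)}}{q{\left(-3 \right)}}\right)^{2} = \left(\frac{10 \sqrt{-3}}{2 \left(-3\right)^{2}}\right)^{2} = \left(\frac{10 i \sqrt{3}}{2 \cdot 9}\right)^{2} = \left(\frac{10 i \sqrt{3}}{18}\right)^{2} = \left(10 i \sqrt{3} \cdot \frac{1}{18}\right)^{2} = \left(\frac{5 i \sqrt{3}}{9}\right)^{2} = - \frac{25}{27}$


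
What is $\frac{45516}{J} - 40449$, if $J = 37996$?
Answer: $- \frac{384213672}{9499} \approx -40448.0$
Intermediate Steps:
$\frac{45516}{J} - 40449 = \frac{45516}{37996} - 40449 = 45516 \cdot \frac{1}{37996} - 40449 = \frac{11379}{9499} - 40449 = - \frac{384213672}{9499}$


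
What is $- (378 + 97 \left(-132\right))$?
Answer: $12426$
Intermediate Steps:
$- (378 + 97 \left(-132\right)) = - (378 - 12804) = \left(-1\right) \left(-12426\right) = 12426$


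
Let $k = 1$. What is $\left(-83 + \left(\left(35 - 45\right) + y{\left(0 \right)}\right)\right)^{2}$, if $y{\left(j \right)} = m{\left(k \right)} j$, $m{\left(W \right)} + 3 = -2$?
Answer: $8649$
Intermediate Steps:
$m{\left(W \right)} = -5$ ($m{\left(W \right)} = -3 - 2 = -5$)
$y{\left(j \right)} = - 5 j$
$\left(-83 + \left(\left(35 - 45\right) + y{\left(0 \right)}\right)\right)^{2} = \left(-83 + \left(\left(35 - 45\right) - 0\right)\right)^{2} = \left(-83 + \left(-10 + 0\right)\right)^{2} = \left(-83 - 10\right)^{2} = \left(-93\right)^{2} = 8649$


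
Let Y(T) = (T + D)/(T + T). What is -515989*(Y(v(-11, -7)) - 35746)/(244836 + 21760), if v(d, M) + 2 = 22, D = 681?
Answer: 737420003471/10663840 ≈ 69152.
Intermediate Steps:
v(d, M) = 20 (v(d, M) = -2 + 22 = 20)
Y(T) = (681 + T)/(2*T) (Y(T) = (T + 681)/(T + T) = (681 + T)/((2*T)) = (681 + T)*(1/(2*T)) = (681 + T)/(2*T))
-515989*(Y(v(-11, -7)) - 35746)/(244836 + 21760) = -515989*((½)*(681 + 20)/20 - 35746)/(244836 + 21760) = -515989/(266596/((½)*(1/20)*701 - 35746)) = -515989/(266596/(701/40 - 35746)) = -515989/(266596/(-1429139/40)) = -515989/(266596*(-40/1429139)) = -515989/(-10663840/1429139) = -515989*(-1429139/10663840) = 737420003471/10663840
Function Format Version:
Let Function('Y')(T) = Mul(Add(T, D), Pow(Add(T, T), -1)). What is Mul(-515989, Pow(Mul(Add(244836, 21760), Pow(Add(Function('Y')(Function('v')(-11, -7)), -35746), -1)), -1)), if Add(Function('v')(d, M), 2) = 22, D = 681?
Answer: Rational(737420003471, 10663840) ≈ 69152.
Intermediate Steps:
Function('v')(d, M) = 20 (Function('v')(d, M) = Add(-2, 22) = 20)
Function('Y')(T) = Mul(Rational(1, 2), Pow(T, -1), Add(681, T)) (Function('Y')(T) = Mul(Add(T, 681), Pow(Add(T, T), -1)) = Mul(Add(681, T), Pow(Mul(2, T), -1)) = Mul(Add(681, T), Mul(Rational(1, 2), Pow(T, -1))) = Mul(Rational(1, 2), Pow(T, -1), Add(681, T)))
Mul(-515989, Pow(Mul(Add(244836, 21760), Pow(Add(Function('Y')(Function('v')(-11, -7)), -35746), -1)), -1)) = Mul(-515989, Pow(Mul(Add(244836, 21760), Pow(Add(Mul(Rational(1, 2), Pow(20, -1), Add(681, 20)), -35746), -1)), -1)) = Mul(-515989, Pow(Mul(266596, Pow(Add(Mul(Rational(1, 2), Rational(1, 20), 701), -35746), -1)), -1)) = Mul(-515989, Pow(Mul(266596, Pow(Add(Rational(701, 40), -35746), -1)), -1)) = Mul(-515989, Pow(Mul(266596, Pow(Rational(-1429139, 40), -1)), -1)) = Mul(-515989, Pow(Mul(266596, Rational(-40, 1429139)), -1)) = Mul(-515989, Pow(Rational(-10663840, 1429139), -1)) = Mul(-515989, Rational(-1429139, 10663840)) = Rational(737420003471, 10663840)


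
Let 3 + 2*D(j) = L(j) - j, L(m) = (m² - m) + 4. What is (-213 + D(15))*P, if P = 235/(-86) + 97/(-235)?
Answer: 1462041/4042 ≈ 361.71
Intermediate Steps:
P = -63567/20210 (P = 235*(-1/86) + 97*(-1/235) = -235/86 - 97/235 = -63567/20210 ≈ -3.1453)
L(m) = 4 + m² - m
D(j) = ½ + j²/2 - j (D(j) = -3/2 + ((4 + j² - j) - j)/2 = -3/2 + (4 + j² - 2*j)/2 = -3/2 + (2 + j²/2 - j) = ½ + j²/2 - j)
(-213 + D(15))*P = (-213 + (½ + (½)*15² - 1*15))*(-63567/20210) = (-213 + (½ + (½)*225 - 15))*(-63567/20210) = (-213 + (½ + 225/2 - 15))*(-63567/20210) = (-213 + 98)*(-63567/20210) = -115*(-63567/20210) = 1462041/4042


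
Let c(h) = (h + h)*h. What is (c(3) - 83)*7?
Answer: -455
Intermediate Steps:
c(h) = 2*h**2 (c(h) = (2*h)*h = 2*h**2)
(c(3) - 83)*7 = (2*3**2 - 83)*7 = (2*9 - 83)*7 = (18 - 83)*7 = -65*7 = -455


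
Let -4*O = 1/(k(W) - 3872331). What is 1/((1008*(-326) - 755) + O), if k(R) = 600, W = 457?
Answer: -15486924/5100819749411 ≈ -3.0362e-6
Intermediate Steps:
O = 1/15486924 (O = -1/(4*(600 - 3872331)) = -¼/(-3871731) = -¼*(-1/3871731) = 1/15486924 ≈ 6.4571e-8)
1/((1008*(-326) - 755) + O) = 1/((1008*(-326) - 755) + 1/15486924) = 1/((-328608 - 755) + 1/15486924) = 1/(-329363 + 1/15486924) = 1/(-5100819749411/15486924) = -15486924/5100819749411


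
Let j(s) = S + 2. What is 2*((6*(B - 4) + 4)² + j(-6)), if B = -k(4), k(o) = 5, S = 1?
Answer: 5006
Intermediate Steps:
B = -5 (B = -1*5 = -5)
j(s) = 3 (j(s) = 1 + 2 = 3)
2*((6*(B - 4) + 4)² + j(-6)) = 2*((6*(-5 - 4) + 4)² + 3) = 2*((6*(-9) + 4)² + 3) = 2*((-54 + 4)² + 3) = 2*((-50)² + 3) = 2*(2500 + 3) = 2*2503 = 5006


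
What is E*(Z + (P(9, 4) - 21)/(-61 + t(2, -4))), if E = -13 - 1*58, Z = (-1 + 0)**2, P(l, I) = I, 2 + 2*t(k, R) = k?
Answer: -5538/61 ≈ -90.787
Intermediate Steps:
t(k, R) = -1 + k/2
Z = 1 (Z = (-1)**2 = 1)
E = -71 (E = -13 - 58 = -71)
E*(Z + (P(9, 4) - 21)/(-61 + t(2, -4))) = -71*(1 + (4 - 21)/(-61 + (-1 + (1/2)*2))) = -71*(1 - 17/(-61 + (-1 + 1))) = -71*(1 - 17/(-61 + 0)) = -71*(1 - 17/(-61)) = -71*(1 - 17*(-1/61)) = -71*(1 + 17/61) = -71*78/61 = -5538/61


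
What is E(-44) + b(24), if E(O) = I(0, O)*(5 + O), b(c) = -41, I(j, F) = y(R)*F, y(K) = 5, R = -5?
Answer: 8539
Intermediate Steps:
I(j, F) = 5*F
E(O) = 5*O*(5 + O) (E(O) = (5*O)*(5 + O) = 5*O*(5 + O))
E(-44) + b(24) = 5*(-44)*(5 - 44) - 41 = 5*(-44)*(-39) - 41 = 8580 - 41 = 8539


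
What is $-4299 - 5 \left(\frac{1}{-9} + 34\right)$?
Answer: $- \frac{40216}{9} \approx -4468.4$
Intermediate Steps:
$-4299 - 5 \left(\frac{1}{-9} + 34\right) = -4299 - 5 \left(- \frac{1}{9} + 34\right) = -4299 - \frac{1525}{9} = - \frac{40216}{9}$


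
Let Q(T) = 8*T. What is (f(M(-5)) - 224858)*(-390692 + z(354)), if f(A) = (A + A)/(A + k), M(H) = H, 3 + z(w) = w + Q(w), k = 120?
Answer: 2004094245624/23 ≈ 8.7135e+10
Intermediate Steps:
z(w) = -3 + 9*w (z(w) = -3 + (w + 8*w) = -3 + 9*w)
f(A) = 2*A/(120 + A) (f(A) = (A + A)/(A + 120) = (2*A)/(120 + A) = 2*A/(120 + A))
(f(M(-5)) - 224858)*(-390692 + z(354)) = (2*(-5)/(120 - 5) - 224858)*(-390692 + (-3 + 9*354)) = (2*(-5)/115 - 224858)*(-390692 + (-3 + 3186)) = (2*(-5)*(1/115) - 224858)*(-390692 + 3183) = (-2/23 - 224858)*(-387509) = -5171736/23*(-387509) = 2004094245624/23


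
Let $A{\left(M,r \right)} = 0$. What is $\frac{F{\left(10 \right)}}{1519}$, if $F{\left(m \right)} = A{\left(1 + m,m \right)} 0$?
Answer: $0$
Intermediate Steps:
$F{\left(m \right)} = 0$ ($F{\left(m \right)} = 0 \cdot 0 = 0$)
$\frac{F{\left(10 \right)}}{1519} = \frac{0}{1519} = 0 \cdot \frac{1}{1519} = 0$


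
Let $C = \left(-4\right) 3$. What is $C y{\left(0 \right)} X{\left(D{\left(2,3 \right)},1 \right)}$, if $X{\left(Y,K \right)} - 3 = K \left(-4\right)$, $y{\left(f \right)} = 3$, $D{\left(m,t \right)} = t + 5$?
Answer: $36$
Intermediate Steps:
$D{\left(m,t \right)} = 5 + t$
$C = -12$
$X{\left(Y,K \right)} = 3 - 4 K$ ($X{\left(Y,K \right)} = 3 + K \left(-4\right) = 3 - 4 K$)
$C y{\left(0 \right)} X{\left(D{\left(2,3 \right)},1 \right)} = \left(-12\right) 3 \left(3 - 4\right) = - 36 \left(3 - 4\right) = \left(-36\right) \left(-1\right) = 36$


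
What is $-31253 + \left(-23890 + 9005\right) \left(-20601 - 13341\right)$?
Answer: $505195417$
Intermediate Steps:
$-31253 + \left(-23890 + 9005\right) \left(-20601 - 13341\right) = -31253 - -505226670 = -31253 + 505226670 = 505195417$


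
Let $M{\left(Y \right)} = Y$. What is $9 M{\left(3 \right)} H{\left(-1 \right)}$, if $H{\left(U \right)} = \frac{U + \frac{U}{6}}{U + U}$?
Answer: $\frac{63}{4} \approx 15.75$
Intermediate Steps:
$H{\left(U \right)} = \frac{7}{12}$ ($H{\left(U \right)} = \frac{U + U \frac{1}{6}}{2 U} = \left(U + \frac{U}{6}\right) \frac{1}{2 U} = \frac{7 U}{6} \frac{1}{2 U} = \frac{7}{12}$)
$9 M{\left(3 \right)} H{\left(-1 \right)} = 9 \cdot 3 \cdot \frac{7}{12} = 27 \cdot \frac{7}{12} = \frac{63}{4}$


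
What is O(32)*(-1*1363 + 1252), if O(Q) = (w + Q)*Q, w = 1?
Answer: -117216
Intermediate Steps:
O(Q) = Q*(1 + Q) (O(Q) = (1 + Q)*Q = Q*(1 + Q))
O(32)*(-1*1363 + 1252) = (32*(1 + 32))*(-1*1363 + 1252) = (32*33)*(-1363 + 1252) = 1056*(-111) = -117216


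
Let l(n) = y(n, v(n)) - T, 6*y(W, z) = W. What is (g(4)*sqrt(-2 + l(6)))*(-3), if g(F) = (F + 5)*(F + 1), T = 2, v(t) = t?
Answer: -135*I*sqrt(3) ≈ -233.83*I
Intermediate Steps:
y(W, z) = W/6
l(n) = -2 + n/6 (l(n) = n/6 - 1*2 = n/6 - 2 = -2 + n/6)
g(F) = (1 + F)*(5 + F) (g(F) = (5 + F)*(1 + F) = (1 + F)*(5 + F))
(g(4)*sqrt(-2 + l(6)))*(-3) = ((5 + 4**2 + 6*4)*sqrt(-2 + (-2 + (1/6)*6)))*(-3) = ((5 + 16 + 24)*sqrt(-2 + (-2 + 1)))*(-3) = (45*sqrt(-2 - 1))*(-3) = (45*sqrt(-3))*(-3) = (45*(I*sqrt(3)))*(-3) = (45*I*sqrt(3))*(-3) = -135*I*sqrt(3)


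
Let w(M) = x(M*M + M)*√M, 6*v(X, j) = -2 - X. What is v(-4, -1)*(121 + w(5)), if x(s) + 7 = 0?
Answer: 121/3 - 7*√5/3 ≈ 35.116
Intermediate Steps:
x(s) = -7 (x(s) = -7 + 0 = -7)
v(X, j) = -⅓ - X/6 (v(X, j) = (-2 - X)/6 = -⅓ - X/6)
w(M) = -7*√M
v(-4, -1)*(121 + w(5)) = (-⅓ - ⅙*(-4))*(121 - 7*√5) = (-⅓ + ⅔)*(121 - 7*√5) = (121 - 7*√5)/3 = 121/3 - 7*√5/3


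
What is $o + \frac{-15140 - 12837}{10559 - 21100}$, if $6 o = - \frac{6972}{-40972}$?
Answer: $\frac{579261143}{215942926} \approx 2.6825$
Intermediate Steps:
$o = \frac{581}{20486}$ ($o = \frac{\left(-6972\right) \frac{1}{-40972}}{6} = \frac{\left(-6972\right) \left(- \frac{1}{40972}\right)}{6} = \frac{1}{6} \cdot \frac{1743}{10243} = \frac{581}{20486} \approx 0.028361$)
$o + \frac{-15140 - 12837}{10559 - 21100} = \frac{581}{20486} + \frac{-15140 - 12837}{10559 - 21100} = \frac{581}{20486} - \frac{27977}{-10541} = \frac{581}{20486} - - \frac{27977}{10541} = \frac{581}{20486} + \frac{27977}{10541} = \frac{579261143}{215942926}$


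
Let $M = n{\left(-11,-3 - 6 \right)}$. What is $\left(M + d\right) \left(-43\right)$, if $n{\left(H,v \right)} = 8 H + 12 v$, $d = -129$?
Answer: $13975$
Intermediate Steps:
$M = -196$ ($M = 8 \left(-11\right) + 12 \left(-3 - 6\right) = -88 + 12 \left(-9\right) = -88 - 108 = -196$)
$\left(M + d\right) \left(-43\right) = \left(-196 - 129\right) \left(-43\right) = \left(-325\right) \left(-43\right) = 13975$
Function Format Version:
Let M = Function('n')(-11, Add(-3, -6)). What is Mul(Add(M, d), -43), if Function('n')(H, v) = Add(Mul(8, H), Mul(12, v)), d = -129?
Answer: 13975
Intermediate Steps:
M = -196 (M = Add(Mul(8, -11), Mul(12, Add(-3, -6))) = Add(-88, Mul(12, -9)) = Add(-88, -108) = -196)
Mul(Add(M, d), -43) = Mul(Add(-196, -129), -43) = Mul(-325, -43) = 13975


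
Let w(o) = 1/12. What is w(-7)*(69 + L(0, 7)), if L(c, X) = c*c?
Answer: 23/4 ≈ 5.7500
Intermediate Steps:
L(c, X) = c**2
w(o) = 1/12
w(-7)*(69 + L(0, 7)) = (69 + 0**2)/12 = (69 + 0)/12 = (1/12)*69 = 23/4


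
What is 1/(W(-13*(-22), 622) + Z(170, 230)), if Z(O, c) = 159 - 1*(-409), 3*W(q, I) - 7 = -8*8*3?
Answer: 3/1519 ≈ 0.0019750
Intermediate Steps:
W(q, I) = -185/3 (W(q, I) = 7/3 + (-8*8*3)/3 = 7/3 + (-64*3)/3 = 7/3 + (⅓)*(-192) = 7/3 - 64 = -185/3)
Z(O, c) = 568 (Z(O, c) = 159 + 409 = 568)
1/(W(-13*(-22), 622) + Z(170, 230)) = 1/(-185/3 + 568) = 1/(1519/3) = 3/1519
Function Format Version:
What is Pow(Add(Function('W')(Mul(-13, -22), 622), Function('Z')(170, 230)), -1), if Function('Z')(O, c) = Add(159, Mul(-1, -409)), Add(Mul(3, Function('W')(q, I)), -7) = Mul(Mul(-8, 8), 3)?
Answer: Rational(3, 1519) ≈ 0.0019750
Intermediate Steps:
Function('W')(q, I) = Rational(-185, 3) (Function('W')(q, I) = Add(Rational(7, 3), Mul(Rational(1, 3), Mul(Mul(-8, 8), 3))) = Add(Rational(7, 3), Mul(Rational(1, 3), Mul(-64, 3))) = Add(Rational(7, 3), Mul(Rational(1, 3), -192)) = Add(Rational(7, 3), -64) = Rational(-185, 3))
Function('Z')(O, c) = 568 (Function('Z')(O, c) = Add(159, 409) = 568)
Pow(Add(Function('W')(Mul(-13, -22), 622), Function('Z')(170, 230)), -1) = Pow(Add(Rational(-185, 3), 568), -1) = Pow(Rational(1519, 3), -1) = Rational(3, 1519)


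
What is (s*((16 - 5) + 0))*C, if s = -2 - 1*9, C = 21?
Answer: -2541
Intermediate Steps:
s = -11 (s = -2 - 9 = -11)
(s*((16 - 5) + 0))*C = -11*((16 - 5) + 0)*21 = -11*(11 + 0)*21 = -11*11*21 = -121*21 = -2541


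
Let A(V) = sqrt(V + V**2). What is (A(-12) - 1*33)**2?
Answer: 1221 - 132*sqrt(33) ≈ 462.72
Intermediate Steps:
(A(-12) - 1*33)**2 = (sqrt(-12*(1 - 12)) - 1*33)**2 = (sqrt(-12*(-11)) - 33)**2 = (sqrt(132) - 33)**2 = (2*sqrt(33) - 33)**2 = (-33 + 2*sqrt(33))**2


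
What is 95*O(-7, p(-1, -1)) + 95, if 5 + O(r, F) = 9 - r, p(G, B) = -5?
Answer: 1140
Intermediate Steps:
O(r, F) = 4 - r (O(r, F) = -5 + (9 - r) = 4 - r)
95*O(-7, p(-1, -1)) + 95 = 95*(4 - 1*(-7)) + 95 = 95*(4 + 7) + 95 = 95*11 + 95 = 1045 + 95 = 1140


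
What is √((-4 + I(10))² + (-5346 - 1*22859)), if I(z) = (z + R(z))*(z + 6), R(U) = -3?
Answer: I*√16541 ≈ 128.61*I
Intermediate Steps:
I(z) = (-3 + z)*(6 + z) (I(z) = (z - 3)*(z + 6) = (-3 + z)*(6 + z))
√((-4 + I(10))² + (-5346 - 1*22859)) = √((-4 + (-18 + 10² + 3*10))² + (-5346 - 1*22859)) = √((-4 + (-18 + 100 + 30))² + (-5346 - 22859)) = √((-4 + 112)² - 28205) = √(108² - 28205) = √(11664 - 28205) = √(-16541) = I*√16541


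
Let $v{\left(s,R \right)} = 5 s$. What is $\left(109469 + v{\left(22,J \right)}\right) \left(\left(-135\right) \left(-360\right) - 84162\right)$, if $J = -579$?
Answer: $-3896848398$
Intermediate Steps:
$\left(109469 + v{\left(22,J \right)}\right) \left(\left(-135\right) \left(-360\right) - 84162\right) = \left(109469 + 5 \cdot 22\right) \left(\left(-135\right) \left(-360\right) - 84162\right) = \left(109469 + 110\right) \left(48600 - 84162\right) = 109579 \left(-35562\right) = -3896848398$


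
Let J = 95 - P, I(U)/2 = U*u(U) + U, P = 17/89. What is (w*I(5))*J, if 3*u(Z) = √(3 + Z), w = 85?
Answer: 7172300/89 + 14344600*√2/267 ≈ 1.5657e+5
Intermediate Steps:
P = 17/89 (P = 17*(1/89) = 17/89 ≈ 0.19101)
u(Z) = √(3 + Z)/3
I(U) = 2*U + 2*U*√(3 + U)/3 (I(U) = 2*(U*(√(3 + U)/3) + U) = 2*(U*√(3 + U)/3 + U) = 2*(U + U*√(3 + U)/3) = 2*U + 2*U*√(3 + U)/3)
J = 8438/89 (J = 95 - 1*17/89 = 95 - 17/89 = 8438/89 ≈ 94.809)
(w*I(5))*J = (85*((⅔)*5*(3 + √(3 + 5))))*(8438/89) = (85*((⅔)*5*(3 + √8)))*(8438/89) = (85*((⅔)*5*(3 + 2*√2)))*(8438/89) = (85*(10 + 20*√2/3))*(8438/89) = (850 + 1700*√2/3)*(8438/89) = 7172300/89 + 14344600*√2/267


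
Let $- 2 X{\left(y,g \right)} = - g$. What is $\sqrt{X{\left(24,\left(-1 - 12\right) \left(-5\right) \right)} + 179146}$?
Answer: $\frac{\sqrt{716714}}{2} \approx 423.29$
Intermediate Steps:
$X{\left(y,g \right)} = \frac{g}{2}$ ($X{\left(y,g \right)} = - \frac{\left(-1\right) g}{2} = \frac{g}{2}$)
$\sqrt{X{\left(24,\left(-1 - 12\right) \left(-5\right) \right)} + 179146} = \sqrt{\frac{\left(-1 - 12\right) \left(-5\right)}{2} + 179146} = \sqrt{\frac{\left(-13\right) \left(-5\right)}{2} + 179146} = \sqrt{\frac{1}{2} \cdot 65 + 179146} = \sqrt{\frac{65}{2} + 179146} = \sqrt{\frac{358357}{2}} = \frac{\sqrt{716714}}{2}$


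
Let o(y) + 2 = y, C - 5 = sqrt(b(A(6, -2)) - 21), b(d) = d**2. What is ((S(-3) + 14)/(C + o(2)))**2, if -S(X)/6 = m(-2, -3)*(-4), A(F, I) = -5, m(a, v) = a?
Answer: 1156/49 ≈ 23.592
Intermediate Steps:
S(X) = -48 (S(X) = -(-12)*(-4) = -6*8 = -48)
C = 7 (C = 5 + sqrt((-5)**2 - 21) = 5 + sqrt(25 - 21) = 5 + sqrt(4) = 5 + 2 = 7)
o(y) = -2 + y
((S(-3) + 14)/(C + o(2)))**2 = ((-48 + 14)/(7 + (-2 + 2)))**2 = (-34/(7 + 0))**2 = (-34/7)**2 = 1156/49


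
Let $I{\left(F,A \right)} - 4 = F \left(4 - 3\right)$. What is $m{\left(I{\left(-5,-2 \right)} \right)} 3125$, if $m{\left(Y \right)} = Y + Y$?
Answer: $-6250$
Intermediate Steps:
$I{\left(F,A \right)} = 4 + F$ ($I{\left(F,A \right)} = 4 + F \left(4 - 3\right) = 4 + F 1 = 4 + F$)
$m{\left(Y \right)} = 2 Y$
$m{\left(I{\left(-5,-2 \right)} \right)} 3125 = 2 \left(4 - 5\right) 3125 = 2 \left(-1\right) 3125 = \left(-2\right) 3125 = -6250$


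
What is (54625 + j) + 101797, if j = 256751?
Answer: 413173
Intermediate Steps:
(54625 + j) + 101797 = (54625 + 256751) + 101797 = 311376 + 101797 = 413173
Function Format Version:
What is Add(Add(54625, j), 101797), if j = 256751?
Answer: 413173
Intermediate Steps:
Add(Add(54625, j), 101797) = Add(Add(54625, 256751), 101797) = Add(311376, 101797) = 413173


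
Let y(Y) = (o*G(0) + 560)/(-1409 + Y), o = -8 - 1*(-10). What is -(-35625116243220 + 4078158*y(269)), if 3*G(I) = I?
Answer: 676877246683988/19 ≈ 3.5625e+13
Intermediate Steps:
G(I) = I/3
o = 2 (o = -8 + 10 = 2)
y(Y) = 560/(-1409 + Y) (y(Y) = (2*((⅓)*0) + 560)/(-1409 + Y) = (2*0 + 560)/(-1409 + Y) = (0 + 560)/(-1409 + Y) = 560/(-1409 + Y))
-(-35625116243220 + 4078158*y(269)) = -(-35625116243220 + 2283768480/(-1409 + 269)) = -4078158/(1/(560/(-1140) - 8735590)) = -4078158/(1/(560*(-1/1140) - 8735590)) = -4078158/(1/(-28/57 - 8735590)) = -4078158/(1/(-497928658/57)) = -4078158/(-57/497928658) = -4078158*(-497928658/57) = 676877246683988/19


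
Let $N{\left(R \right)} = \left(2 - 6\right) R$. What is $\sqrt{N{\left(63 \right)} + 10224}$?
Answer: $6 \sqrt{277} \approx 99.86$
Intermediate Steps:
$N{\left(R \right)} = - 4 R$
$\sqrt{N{\left(63 \right)} + 10224} = \sqrt{\left(-4\right) 63 + 10224} = \sqrt{-252 + 10224} = \sqrt{9972} = 6 \sqrt{277}$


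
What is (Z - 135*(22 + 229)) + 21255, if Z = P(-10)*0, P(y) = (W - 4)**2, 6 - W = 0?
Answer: -12630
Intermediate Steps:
W = 6 (W = 6 - 1*0 = 6 + 0 = 6)
P(y) = 4 (P(y) = (6 - 4)**2 = 2**2 = 4)
Z = 0 (Z = 4*0 = 0)
(Z - 135*(22 + 229)) + 21255 = (0 - 135*(22 + 229)) + 21255 = (0 - 135*251) + 21255 = (0 - 33885) + 21255 = -33885 + 21255 = -12630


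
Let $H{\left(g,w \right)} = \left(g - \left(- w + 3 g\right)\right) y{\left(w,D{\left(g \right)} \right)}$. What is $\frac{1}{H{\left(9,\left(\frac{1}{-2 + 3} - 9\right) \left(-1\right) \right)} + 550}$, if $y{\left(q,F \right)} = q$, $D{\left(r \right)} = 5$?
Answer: $\frac{1}{470} \approx 0.0021277$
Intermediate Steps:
$H{\left(g,w \right)} = w \left(w - 2 g\right)$ ($H{\left(g,w \right)} = \left(g - \left(- w + 3 g\right)\right) w = \left(w - 2 g\right) w = w \left(w - 2 g\right)$)
$\frac{1}{H{\left(9,\left(\frac{1}{-2 + 3} - 9\right) \left(-1\right) \right)} + 550} = \frac{1}{\left(\frac{1}{-2 + 3} - 9\right) \left(-1\right) \left(\left(\frac{1}{-2 + 3} - 9\right) \left(-1\right) - 18\right) + 550} = \frac{1}{\left(1^{-1} - 9\right) \left(-1\right) \left(\left(1^{-1} - 9\right) \left(-1\right) - 18\right) + 550} = \frac{1}{\left(1 - 9\right) \left(-1\right) \left(\left(1 - 9\right) \left(-1\right) - 18\right) + 550} = \frac{1}{\left(-8\right) \left(-1\right) \left(\left(-8\right) \left(-1\right) - 18\right) + 550} = \frac{1}{8 \left(8 - 18\right) + 550} = \frac{1}{8 \left(-10\right) + 550} = \frac{1}{-80 + 550} = \frac{1}{470}$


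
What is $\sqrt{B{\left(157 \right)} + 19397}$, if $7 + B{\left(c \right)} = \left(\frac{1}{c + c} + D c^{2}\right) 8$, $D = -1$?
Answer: $\frac{i \sqrt{4382640870}}{157} \approx 421.67 i$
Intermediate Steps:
$B{\left(c \right)} = -7 - 8 c^{2} + \frac{4}{c}$ ($B{\left(c \right)} = -7 + \left(\frac{1}{c + c} - c^{2}\right) 8 = -7 + \left(\frac{1}{2 c} - c^{2}\right) 8 = -7 - \left(- \frac{4}{c} + 8 c^{2}\right) = -7 - 8 c^{2} + \frac{4}{c}$)
$\sqrt{B{\left(157 \right)} + 19397} = \sqrt{\left(-7 - 8 \cdot 157^{2} + \frac{4}{157}\right) + 19397} = \sqrt{\left(-7 - 197192 + 4 \cdot \frac{1}{157}\right) + 19397} = \sqrt{\left(-7 - 197192 + \frac{4}{157}\right) + 19397} = \sqrt{- \frac{30960239}{157} + 19397} = \sqrt{- \frac{27914910}{157}} = \frac{i \sqrt{4382640870}}{157}$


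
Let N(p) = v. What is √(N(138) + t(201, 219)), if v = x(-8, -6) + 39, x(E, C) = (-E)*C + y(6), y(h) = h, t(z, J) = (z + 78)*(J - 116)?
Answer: √28734 ≈ 169.51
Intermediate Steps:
t(z, J) = (-116 + J)*(78 + z) (t(z, J) = (78 + z)*(-116 + J) = (-116 + J)*(78 + z))
x(E, C) = 6 - C*E (x(E, C) = (-E)*C + 6 = -C*E + 6 = 6 - C*E)
v = -3 (v = (6 - 1*(-6)*(-8)) + 39 = (6 - 48) + 39 = -42 + 39 = -3)
N(p) = -3
√(N(138) + t(201, 219)) = √(-3 + (-9048 - 116*201 + 78*219 + 219*201)) = √(-3 + (-9048 - 23316 + 17082 + 44019)) = √(-3 + 28737) = √28734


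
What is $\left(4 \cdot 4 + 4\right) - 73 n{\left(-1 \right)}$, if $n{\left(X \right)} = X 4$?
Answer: $312$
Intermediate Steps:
$n{\left(X \right)} = 4 X$
$\left(4 \cdot 4 + 4\right) - 73 n{\left(-1 \right)} = \left(4 \cdot 4 + 4\right) - 73 \cdot 4 \left(-1\right) = \left(16 + 4\right) - -292 = 20 + 292 = 312$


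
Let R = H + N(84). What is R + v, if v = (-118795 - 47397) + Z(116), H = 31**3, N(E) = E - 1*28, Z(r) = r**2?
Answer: -122889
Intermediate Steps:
N(E) = -28 + E (N(E) = E - 28 = -28 + E)
H = 29791
R = 29847 (R = 29791 + (-28 + 84) = 29791 + 56 = 29847)
v = -152736 (v = (-118795 - 47397) + 116**2 = -166192 + 13456 = -152736)
R + v = 29847 - 152736 = -122889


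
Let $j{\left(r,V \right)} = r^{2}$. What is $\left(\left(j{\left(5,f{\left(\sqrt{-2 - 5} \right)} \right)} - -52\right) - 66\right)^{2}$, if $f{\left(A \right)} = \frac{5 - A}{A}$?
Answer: $121$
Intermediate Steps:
$f{\left(A \right)} = \frac{5 - A}{A}$
$\left(\left(j{\left(5,f{\left(\sqrt{-2 - 5} \right)} \right)} - -52\right) - 66\right)^{2} = \left(\left(5^{2} - -52\right) - 66\right)^{2} = \left(\left(25 + 52\right) - 66\right)^{2} = \left(77 - 66\right)^{2} = 11^{2} = 121$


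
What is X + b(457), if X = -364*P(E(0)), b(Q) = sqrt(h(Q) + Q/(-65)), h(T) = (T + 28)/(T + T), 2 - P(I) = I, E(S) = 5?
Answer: 1092 + I*sqrt(22942537930)/59410 ≈ 1092.0 + 2.5495*I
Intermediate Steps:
P(I) = 2 - I
h(T) = (28 + T)/(2*T) (h(T) = (28 + T)/((2*T)) = (28 + T)*(1/(2*T)) = (28 + T)/(2*T))
b(Q) = sqrt(-Q/65 + (28 + Q)/(2*Q)) (b(Q) = sqrt((28 + Q)/(2*Q) + Q/(-65)) = sqrt((28 + Q)/(2*Q) + Q*(-1/65)) = sqrt((28 + Q)/(2*Q) - Q/65) = sqrt(-Q/65 + (28 + Q)/(2*Q)))
X = 1092 (X = -364*(2 - 1*5) = -364*(2 - 5) = -364*(-3) = 1092)
X + b(457) = 1092 + sqrt(8450 - 260*457 + 236600/457)/130 = 1092 + sqrt(8450 - 118820 + 236600*(1/457))/130 = 1092 + sqrt(8450 - 118820 + 236600/457)/130 = 1092 + sqrt(-50202490/457)/130 = 1092 + (I*sqrt(22942537930)/457)/130 = 1092 + I*sqrt(22942537930)/59410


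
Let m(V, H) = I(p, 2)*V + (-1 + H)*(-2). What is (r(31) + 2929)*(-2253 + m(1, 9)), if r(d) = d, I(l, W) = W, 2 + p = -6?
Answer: -6710320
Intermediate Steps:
p = -8 (p = -2 - 6 = -8)
m(V, H) = 2 - 2*H + 2*V (m(V, H) = 2*V + (-1 + H)*(-2) = 2*V + (2 - 2*H) = 2 - 2*H + 2*V)
(r(31) + 2929)*(-2253 + m(1, 9)) = (31 + 2929)*(-2253 + (2 - 2*9 + 2*1)) = 2960*(-2253 + (2 - 18 + 2)) = 2960*(-2253 - 14) = 2960*(-2267) = -6710320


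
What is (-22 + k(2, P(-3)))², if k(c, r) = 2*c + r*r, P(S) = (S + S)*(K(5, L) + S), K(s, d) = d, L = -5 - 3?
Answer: 18818244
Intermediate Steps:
L = -8
P(S) = 2*S*(-8 + S) (P(S) = (S + S)*(-8 + S) = (2*S)*(-8 + S) = 2*S*(-8 + S))
k(c, r) = r² + 2*c (k(c, r) = 2*c + r² = r² + 2*c)
(-22 + k(2, P(-3)))² = (-22 + ((2*(-3)*(-8 - 3))² + 2*2))² = (-22 + ((2*(-3)*(-11))² + 4))² = (-22 + (66² + 4))² = (-22 + (4356 + 4))² = (-22 + 4360)² = 4338² = 18818244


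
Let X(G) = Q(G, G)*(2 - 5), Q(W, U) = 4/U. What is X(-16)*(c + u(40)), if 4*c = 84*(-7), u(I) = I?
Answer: -321/4 ≈ -80.250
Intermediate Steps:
X(G) = -12/G (X(G) = (4/G)*(2 - 5) = (4/G)*(-3) = -12/G)
c = -147 (c = (84*(-7))/4 = (1/4)*(-588) = -147)
X(-16)*(c + u(40)) = (-12/(-16))*(-147 + 40) = -12*(-1/16)*(-107) = (3/4)*(-107) = -321/4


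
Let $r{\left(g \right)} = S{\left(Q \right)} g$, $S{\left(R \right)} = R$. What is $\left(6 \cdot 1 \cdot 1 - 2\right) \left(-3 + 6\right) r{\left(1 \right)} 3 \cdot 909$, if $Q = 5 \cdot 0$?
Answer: $0$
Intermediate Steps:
$Q = 0$
$r{\left(g \right)} = 0$ ($r{\left(g \right)} = 0 g = 0$)
$\left(6 \cdot 1 \cdot 1 - 2\right) \left(-3 + 6\right) r{\left(1 \right)} 3 \cdot 909 = \left(6 \cdot 1 \cdot 1 - 2\right) \left(-3 + 6\right) 0 \cdot 3 \cdot 909 = \left(6 \cdot 1 - 2\right) 3 \cdot 0 \cdot 3 \cdot 909 = \left(6 - 2\right) 3 \cdot 0 \cdot 3 \cdot 909 = 4 \cdot 3 \cdot 0 \cdot 3 \cdot 909 = 12 \cdot 0 \cdot 3 \cdot 909 = 0 \cdot 3 \cdot 909 = 0 \cdot 909 = 0$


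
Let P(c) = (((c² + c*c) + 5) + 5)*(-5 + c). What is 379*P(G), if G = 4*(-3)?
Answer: -1920014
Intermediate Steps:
G = -12
P(c) = (-5 + c)*(10 + 2*c²) (P(c) = (((c² + c²) + 5) + 5)*(-5 + c) = ((2*c² + 5) + 5)*(-5 + c) = ((5 + 2*c²) + 5)*(-5 + c) = (10 + 2*c²)*(-5 + c) = (-5 + c)*(10 + 2*c²))
379*P(G) = 379*(-50 - 10*(-12)² + 2*(-12)³ + 10*(-12)) = 379*(-50 - 10*144 + 2*(-1728) - 120) = 379*(-50 - 1440 - 3456 - 120) = 379*(-5066) = -1920014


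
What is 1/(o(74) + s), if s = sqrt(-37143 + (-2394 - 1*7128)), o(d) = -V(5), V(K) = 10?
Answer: -2/9353 - 3*I*sqrt(5185)/46765 ≈ -0.00021384 - 0.0046193*I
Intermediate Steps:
o(d) = -10 (o(d) = -1*10 = -10)
s = 3*I*sqrt(5185) (s = sqrt(-37143 + (-2394 - 7128)) = sqrt(-37143 - 9522) = sqrt(-46665) = 3*I*sqrt(5185) ≈ 216.02*I)
1/(o(74) + s) = 1/(-10 + 3*I*sqrt(5185))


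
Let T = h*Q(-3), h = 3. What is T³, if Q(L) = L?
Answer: -729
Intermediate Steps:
T = -9 (T = 3*(-3) = -9)
T³ = (-9)³ = -729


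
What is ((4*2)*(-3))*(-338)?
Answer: 8112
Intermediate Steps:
((4*2)*(-3))*(-338) = (8*(-3))*(-338) = -24*(-338) = 8112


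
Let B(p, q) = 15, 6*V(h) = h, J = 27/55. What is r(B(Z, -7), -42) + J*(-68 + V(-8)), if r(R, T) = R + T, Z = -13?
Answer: -3357/55 ≈ -61.036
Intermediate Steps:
J = 27/55 (J = 27*(1/55) = 27/55 ≈ 0.49091)
V(h) = h/6
r(B(Z, -7), -42) + J*(-68 + V(-8)) = (15 - 42) + 27*(-68 + (⅙)*(-8))/55 = -27 + 27*(-68 - 4/3)/55 = -27 + (27/55)*(-208/3) = -27 - 1872/55 = -3357/55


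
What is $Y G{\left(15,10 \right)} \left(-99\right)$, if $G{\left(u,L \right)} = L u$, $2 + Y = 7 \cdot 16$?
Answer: $-1633500$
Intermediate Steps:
$Y = 110$ ($Y = -2 + 7 \cdot 16 = -2 + 112 = 110$)
$Y G{\left(15,10 \right)} \left(-99\right) = 110 \cdot 10 \cdot 15 \left(-99\right) = 110 \cdot 150 \left(-99\right) = 16500 \left(-99\right) = -1633500$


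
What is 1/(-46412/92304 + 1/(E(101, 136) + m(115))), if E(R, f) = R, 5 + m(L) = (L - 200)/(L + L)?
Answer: -101511324/49980101 ≈ -2.0310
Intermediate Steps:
m(L) = -5 + (-200 + L)/(2*L) (m(L) = -5 + (L - 200)/(L + L) = -5 + (-200 + L)/((2*L)) = -5 + (-200 + L)*(1/(2*L)) = -5 + (-200 + L)/(2*L))
1/(-46412/92304 + 1/(E(101, 136) + m(115))) = 1/(-46412/92304 + 1/(101 + (-9/2 - 100/115))) = 1/(-46412*1/92304 + 1/(101 + (-9/2 - 100*1/115))) = 1/(-11603/23076 + 1/(101 + (-9/2 - 20/23))) = 1/(-11603/23076 + 1/(101 - 247/46)) = 1/(-11603/23076 + 1/(4399/46)) = 1/(-11603/23076 + 46/4399) = 1/(-49980101/101511324) = -101511324/49980101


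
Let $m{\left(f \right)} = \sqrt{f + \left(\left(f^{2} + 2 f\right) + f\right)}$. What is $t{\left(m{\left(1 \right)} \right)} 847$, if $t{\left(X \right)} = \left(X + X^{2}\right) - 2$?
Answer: $2541 + 847 \sqrt{5} \approx 4435.0$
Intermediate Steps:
$m{\left(f \right)} = \sqrt{f^{2} + 4 f}$ ($m{\left(f \right)} = \sqrt{f + \left(f^{2} + 3 f\right)} = \sqrt{f^{2} + 4 f}$)
$t{\left(X \right)} = -2 + X + X^{2}$
$t{\left(m{\left(1 \right)} \right)} 847 = \left(-2 + \sqrt{1 \left(4 + 1\right)} + \left(\sqrt{1 \left(4 + 1\right)}\right)^{2}\right) 847 = \left(-2 + \sqrt{1 \cdot 5} + \left(\sqrt{1 \cdot 5}\right)^{2}\right) 847 = \left(-2 + \sqrt{5} + \left(\sqrt{5}\right)^{2}\right) 847 = \left(-2 + \sqrt{5} + 5\right) 847 = \left(3 + \sqrt{5}\right) 847 = 2541 + 847 \sqrt{5}$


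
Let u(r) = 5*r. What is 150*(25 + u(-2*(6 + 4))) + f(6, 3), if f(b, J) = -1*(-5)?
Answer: -11245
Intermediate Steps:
f(b, J) = 5
150*(25 + u(-2*(6 + 4))) + f(6, 3) = 150*(25 + 5*(-2*(6 + 4))) + 5 = 150*(25 + 5*(-2*10)) + 5 = 150*(25 + 5*(-20)) + 5 = 150*(25 - 100) + 5 = 150*(-75) + 5 = -11250 + 5 = -11245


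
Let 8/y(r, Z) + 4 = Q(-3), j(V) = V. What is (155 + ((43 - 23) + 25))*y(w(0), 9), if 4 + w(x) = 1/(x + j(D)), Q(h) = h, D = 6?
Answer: -1600/7 ≈ -228.57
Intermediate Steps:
w(x) = -4 + 1/(6 + x) (w(x) = -4 + 1/(x + 6) = -4 + 1/(6 + x))
y(r, Z) = -8/7 (y(r, Z) = 8/(-4 - 3) = 8/(-7) = 8*(-⅐) = -8/7)
(155 + ((43 - 23) + 25))*y(w(0), 9) = (155 + ((43 - 23) + 25))*(-8/7) = (155 + (20 + 25))*(-8/7) = (155 + 45)*(-8/7) = 200*(-8/7) = -1600/7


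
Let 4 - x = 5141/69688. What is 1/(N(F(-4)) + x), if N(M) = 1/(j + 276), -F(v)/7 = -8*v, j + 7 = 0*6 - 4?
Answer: 18467320/72576603 ≈ 0.25445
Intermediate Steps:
j = -11 (j = -7 + (0*6 - 4) = -7 + (0 - 4) = -7 - 4 = -11)
F(v) = 56*v (F(v) = -(-56)*v = 56*v)
N(M) = 1/265 (N(M) = 1/(-11 + 276) = 1/265)
x = 273611/69688 (x = 4 - 5141/69688 = 273611/69688 ≈ 3.9262)
1/(N(F(-4)) + x) = 1/(1/265 + 273611/69688) = 1/(72576603/18467320) = 18467320/72576603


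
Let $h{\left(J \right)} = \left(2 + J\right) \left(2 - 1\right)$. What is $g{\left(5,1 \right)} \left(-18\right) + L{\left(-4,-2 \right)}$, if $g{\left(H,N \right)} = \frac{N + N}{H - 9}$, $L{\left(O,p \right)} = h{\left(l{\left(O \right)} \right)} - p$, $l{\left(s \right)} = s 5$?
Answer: $-7$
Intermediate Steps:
$l{\left(s \right)} = 5 s$
$h{\left(J \right)} = 2 + J$ ($h{\left(J \right)} = \left(2 + J\right) 1 = 2 + J$)
$L{\left(O,p \right)} = 2 - p + 5 O$ ($L{\left(O,p \right)} = \left(2 + 5 O\right) - p = 2 - p + 5 O$)
$g{\left(H,N \right)} = \frac{2 N}{-9 + H}$
$g{\left(5,1 \right)} \left(-18\right) + L{\left(-4,-2 \right)} = 2 \cdot 1 \frac{1}{-9 + 5} \left(-18\right) + \left(2 - -2 + 5 \left(-4\right)\right) = 2 \cdot 1 \frac{1}{-4} \left(-18\right) + \left(2 + 2 - 20\right) = 2 \cdot 1 \left(- \frac{1}{4}\right) \left(-18\right) - 16 = \left(- \frac{1}{2}\right) \left(-18\right) - 16 = 9 - 16 = -7$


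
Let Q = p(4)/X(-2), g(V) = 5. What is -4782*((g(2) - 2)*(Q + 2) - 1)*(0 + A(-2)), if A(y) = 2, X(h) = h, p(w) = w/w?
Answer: -33474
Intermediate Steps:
p(w) = 1
Q = -½ (Q = 1/(-2) = 1*(-½) = -½ ≈ -0.50000)
-4782*((g(2) - 2)*(Q + 2) - 1)*(0 + A(-2)) = -4782*((5 - 2)*(-½ + 2) - 1)*(0 + 2) = -4782*(3*(3/2) - 1)*2 = -4782*(9/2 - 1)*2 = -16737*2 = -4782*7 = -33474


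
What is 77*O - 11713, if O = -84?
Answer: -18181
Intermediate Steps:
77*O - 11713 = 77*(-84) - 11713 = -6468 - 11713 = -18181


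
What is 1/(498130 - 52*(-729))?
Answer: 1/536038 ≈ 1.8655e-6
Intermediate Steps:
1/(498130 - 52*(-729)) = 1/(498130 + 37908) = 1/536038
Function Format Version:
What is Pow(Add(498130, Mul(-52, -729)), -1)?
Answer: Rational(1, 536038) ≈ 1.8655e-6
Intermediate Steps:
Pow(Add(498130, Mul(-52, -729)), -1) = Pow(Add(498130, 37908), -1) = Pow(536038, -1) = Rational(1, 536038)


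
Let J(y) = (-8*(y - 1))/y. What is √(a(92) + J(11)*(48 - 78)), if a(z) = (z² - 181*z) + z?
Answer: 8*I*√14894/11 ≈ 88.757*I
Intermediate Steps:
J(y) = (8 - 8*y)/y (J(y) = (-8*(-1 + y))/y = (8 - 8*y)/y)
a(z) = z² - 180*z
√(a(92) + J(11)*(48 - 78)) = √(92*(-180 + 92) + (-8 + 8/11)*(48 - 78)) = √(92*(-88) + (-8 + 8*(1/11))*(-30)) = √(-8096 + (-8 + 8/11)*(-30)) = √(-8096 - 80/11*(-30)) = √(-8096 + 2400/11) = √(-86656/11) = 8*I*√14894/11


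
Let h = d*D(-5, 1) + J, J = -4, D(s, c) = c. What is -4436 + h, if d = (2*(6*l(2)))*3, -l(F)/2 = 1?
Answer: -4512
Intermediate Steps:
l(F) = -2 (l(F) = -2*1 = -2)
d = -72 (d = (2*(6*(-2)))*3 = (2*(-12))*3 = -24*3 = -72)
h = -76 (h = -72*1 - 4 = -72 - 4 = -76)
-4436 + h = -4436 - 76 = -4512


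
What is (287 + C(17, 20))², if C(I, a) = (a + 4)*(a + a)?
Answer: 1555009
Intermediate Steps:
C(I, a) = 2*a*(4 + a) (C(I, a) = (4 + a)*(2*a) = 2*a*(4 + a))
(287 + C(17, 20))² = (287 + 2*20*(4 + 20))² = (287 + 2*20*24)² = (287 + 960)² = 1247² = 1555009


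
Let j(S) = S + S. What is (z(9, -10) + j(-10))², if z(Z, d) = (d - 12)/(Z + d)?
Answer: 4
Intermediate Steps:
z(Z, d) = (-12 + d)/(Z + d)
j(S) = 2*S
(z(9, -10) + j(-10))² = ((-12 - 10)/(9 - 10) + 2*(-10))² = (-22/(-1) - 20)² = (-1*(-22) - 20)² = (22 - 20)² = 2² = 4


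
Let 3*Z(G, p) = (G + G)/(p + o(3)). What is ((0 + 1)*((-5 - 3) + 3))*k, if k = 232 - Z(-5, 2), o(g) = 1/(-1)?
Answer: -3530/3 ≈ -1176.7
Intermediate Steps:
o(g) = -1
Z(G, p) = 2*G/(3*(-1 + p)) (Z(G, p) = ((G + G)/(p - 1))/3 = ((2*G)/(-1 + p))/3 = (2*G/(-1 + p))/3 = 2*G/(3*(-1 + p)))
k = 706/3 (k = 232 - 2*(-5)/(3*(-1 + 2)) = 232 - 2*(-5)/(3*1) = 232 - 2*(-5)/3 = 232 - 1*(-10/3) = 232 + 10/3 = 706/3 ≈ 235.33)
((0 + 1)*((-5 - 3) + 3))*k = ((0 + 1)*((-5 - 3) + 3))*(706/3) = (1*(-8 + 3))*(706/3) = (1*(-5))*(706/3) = -5*706/3 = -3530/3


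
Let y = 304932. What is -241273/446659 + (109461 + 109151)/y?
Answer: 6018289718/34050155547 ≈ 0.17675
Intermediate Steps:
-241273/446659 + (109461 + 109151)/y = -241273/446659 + (109461 + 109151)/304932 = -241273*1/446659 + 218612*(1/304932) = -241273/446659 + 54653/76233 = 6018289718/34050155547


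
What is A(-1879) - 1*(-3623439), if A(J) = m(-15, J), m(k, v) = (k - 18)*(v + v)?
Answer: 3747453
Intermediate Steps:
m(k, v) = 2*v*(-18 + k) (m(k, v) = (-18 + k)*(2*v) = 2*v*(-18 + k))
A(J) = -66*J (A(J) = 2*J*(-18 - 15) = 2*J*(-33) = -66*J)
A(-1879) - 1*(-3623439) = -66*(-1879) - 1*(-3623439) = 124014 + 3623439 = 3747453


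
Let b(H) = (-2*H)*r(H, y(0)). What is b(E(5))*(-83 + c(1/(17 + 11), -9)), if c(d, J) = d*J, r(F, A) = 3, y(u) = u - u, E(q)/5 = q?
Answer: 174975/14 ≈ 12498.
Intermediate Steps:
E(q) = 5*q
y(u) = 0
c(d, J) = J*d
b(H) = -6*H (b(H) = -2*H*3 = -6*H)
b(E(5))*(-83 + c(1/(17 + 11), -9)) = (-30*5)*(-83 - 9/(17 + 11)) = (-6*25)*(-83 - 9/28) = -150*(-83 - 9*1/28) = -150*(-83 - 9/28) = -150*(-2333/28) = 174975/14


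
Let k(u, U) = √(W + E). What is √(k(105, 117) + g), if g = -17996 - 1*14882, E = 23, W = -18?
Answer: √(-32878 + √5) ≈ 181.32*I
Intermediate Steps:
k(u, U) = √5 (k(u, U) = √(-18 + 23) = √5)
g = -32878 (g = -17996 - 14882 = -32878)
√(k(105, 117) + g) = √(√5 - 32878) = √(-32878 + √5)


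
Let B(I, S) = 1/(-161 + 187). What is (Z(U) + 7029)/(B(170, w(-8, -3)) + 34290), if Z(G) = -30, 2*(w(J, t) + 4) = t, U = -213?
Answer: 181974/891541 ≈ 0.20411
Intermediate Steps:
w(J, t) = -4 + t/2
B(I, S) = 1/26
(Z(U) + 7029)/(B(170, w(-8, -3)) + 34290) = (-30 + 7029)/(1/26 + 34290) = 6999/(891541/26) = 6999*(26/891541) = 181974/891541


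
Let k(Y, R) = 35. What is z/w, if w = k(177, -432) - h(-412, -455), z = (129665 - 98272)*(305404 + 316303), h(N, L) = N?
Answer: 19517247851/447 ≈ 4.3663e+7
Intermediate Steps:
z = 19517247851 (z = 31393*621707 = 19517247851)
w = 447 (w = 35 - 1*(-412) = 35 + 412 = 447)
z/w = 19517247851/447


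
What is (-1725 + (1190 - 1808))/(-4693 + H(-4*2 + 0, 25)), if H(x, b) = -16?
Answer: 2343/4709 ≈ 0.49756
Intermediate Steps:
(-1725 + (1190 - 1808))/(-4693 + H(-4*2 + 0, 25)) = (-1725 + (1190 - 1808))/(-4693 - 16) = (-1725 - 618)/(-4709) = -2343*(-1/4709) = 2343/4709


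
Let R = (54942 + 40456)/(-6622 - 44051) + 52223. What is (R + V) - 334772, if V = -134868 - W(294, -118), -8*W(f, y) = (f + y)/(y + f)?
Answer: -169214885639/405384 ≈ -4.1742e+5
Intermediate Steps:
W(f, y) = -1/8 (W(f, y) = -(f + y)/(8*(y + f)) = -(f + y)/(8*(f + y)) = -1/8*1 = -1/8)
R = 2646200681/50673 (R = 95398/(-50673) + 52223 = 95398*(-1/50673) + 52223 = -95398/50673 + 52223 = 2646200681/50673 ≈ 52221.)
V = -1078943/8 (V = -134868 - 1*(-1/8) = -134868 + 1/8 = -1078943/8 ≈ -1.3487e+5)
(R + V) - 334772 = (2646200681/50673 - 1078943/8) - 334772 = -33503673191/405384 - 334772 = -169214885639/405384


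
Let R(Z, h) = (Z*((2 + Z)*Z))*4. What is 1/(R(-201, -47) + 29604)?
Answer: -1/32129592 ≈ -3.1124e-8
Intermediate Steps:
R(Z, h) = 4*Z²*(2 + Z) (R(Z, h) = (Z*(Z*(2 + Z)))*4 = (Z²*(2 + Z))*4 = 4*Z²*(2 + Z))
1/(R(-201, -47) + 29604) = 1/(4*(-201)²*(2 - 201) + 29604) = 1/(4*40401*(-199) + 29604) = 1/(-32159196 + 29604) = 1/(-32129592) = -1/32129592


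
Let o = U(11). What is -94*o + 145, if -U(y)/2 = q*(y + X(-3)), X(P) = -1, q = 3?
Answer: 5785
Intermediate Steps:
U(y) = 6 - 6*y (U(y) = -6*(y - 1) = -6*(-1 + y) = -2*(-3 + 3*y) = 6 - 6*y)
o = -60 (o = 6 - 6*11 = 6 - 66 = -60)
-94*o + 145 = -94*(-60) + 145 = 5640 + 145 = 5785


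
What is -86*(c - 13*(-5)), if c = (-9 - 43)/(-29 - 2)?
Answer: -177762/31 ≈ -5734.3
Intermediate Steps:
c = 52/31 (c = -52/(-31) = -52*(-1/31) = 52/31 ≈ 1.6774)
-86*(c - 13*(-5)) = -86*(52/31 - 13*(-5)) = -86*(52/31 + 65) = -86*2067/31 = -177762/31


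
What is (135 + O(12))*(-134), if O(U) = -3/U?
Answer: -36113/2 ≈ -18057.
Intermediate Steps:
(135 + O(12))*(-134) = (135 - 3/12)*(-134) = (135 - 3*1/12)*(-134) = (135 - 1/4)*(-134) = (539/4)*(-134) = -36113/2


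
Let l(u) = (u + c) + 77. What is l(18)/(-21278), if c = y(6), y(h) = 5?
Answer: -50/10639 ≈ -0.0046997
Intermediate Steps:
c = 5
l(u) = 82 + u (l(u) = (u + 5) + 77 = (5 + u) + 77 = 82 + u)
l(18)/(-21278) = (82 + 18)/(-21278) = 100*(-1/21278) = -50/10639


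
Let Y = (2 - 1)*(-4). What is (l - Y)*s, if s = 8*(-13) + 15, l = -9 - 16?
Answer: 1869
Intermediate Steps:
Y = -4 (Y = 1*(-4) = -4)
l = -25
s = -89 (s = -104 + 15 = -89)
(l - Y)*s = (-25 - 1*(-4))*(-89) = (-25 + 4)*(-89) = -21*(-89) = 1869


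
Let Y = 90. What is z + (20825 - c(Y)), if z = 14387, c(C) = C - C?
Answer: 35212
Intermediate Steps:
c(C) = 0
z + (20825 - c(Y)) = 14387 + (20825 - 1*0) = 14387 + (20825 + 0) = 14387 + 20825 = 35212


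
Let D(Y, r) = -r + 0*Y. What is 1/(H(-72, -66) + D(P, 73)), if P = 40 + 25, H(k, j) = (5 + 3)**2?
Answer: -1/9 ≈ -0.11111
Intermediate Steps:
H(k, j) = 64 (H(k, j) = 8**2 = 64)
P = 65
D(Y, r) = -r (D(Y, r) = -r + 0 = -r)
1/(H(-72, -66) + D(P, 73)) = 1/(64 - 1*73) = 1/(64 - 73) = 1/(-9) = -1/9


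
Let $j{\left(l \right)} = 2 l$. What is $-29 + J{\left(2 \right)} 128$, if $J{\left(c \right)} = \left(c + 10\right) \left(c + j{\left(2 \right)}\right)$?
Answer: $9187$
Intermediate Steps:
$J{\left(c \right)} = \left(4 + c\right) \left(10 + c\right)$ ($J{\left(c \right)} = \left(c + 10\right) \left(c + 2 \cdot 2\right) = \left(10 + c\right) \left(c + 4\right) = \left(10 + c\right) \left(4 + c\right) = \left(4 + c\right) \left(10 + c\right)$)
$-29 + J{\left(2 \right)} 128 = -29 + \left(40 + 2^{2} + 14 \cdot 2\right) 128 = -29 + \left(40 + 4 + 28\right) 128 = -29 + 72 \cdot 128 = -29 + 9216 = 9187$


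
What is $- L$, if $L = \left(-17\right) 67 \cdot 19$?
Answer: $21641$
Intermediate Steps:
$L = -21641$ ($L = \left(-1139\right) 19 = -21641$)
$- L = \left(-1\right) \left(-21641\right) = 21641$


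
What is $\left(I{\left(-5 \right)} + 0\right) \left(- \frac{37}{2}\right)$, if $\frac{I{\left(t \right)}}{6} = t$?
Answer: $555$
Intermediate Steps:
$I{\left(t \right)} = 6 t$
$\left(I{\left(-5 \right)} + 0\right) \left(- \frac{37}{2}\right) = \left(6 \left(-5\right) + 0\right) \left(- \frac{37}{2}\right) = \left(-30 + 0\right) \left(\left(-37\right) \frac{1}{2}\right) = \left(-30\right) \left(- \frac{37}{2}\right) = 555$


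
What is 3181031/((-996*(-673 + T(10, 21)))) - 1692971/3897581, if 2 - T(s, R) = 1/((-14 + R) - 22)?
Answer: 56334993962247/13022784721088 ≈ 4.3259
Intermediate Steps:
T(s, R) = 2 - 1/(-36 + R) (T(s, R) = 2 - 1/((-14 + R) - 22) = 2 - 1/(-36 + R))
3181031/((-996*(-673 + T(10, 21)))) - 1692971/3897581 = 3181031/((-996*(-673 + (-73 + 2*21)/(-36 + 21)))) - 1692971/3897581 = 3181031/((-996*(-673 + (-73 + 42)/(-15)))) - 1692971*1/3897581 = 3181031/((-996*(-673 - 1/15*(-31)))) - 1692971/3897581 = 3181031/((-996*(-673 + 31/15))) - 1692971/3897581 = 3181031/((-996*(-10064/15))) - 1692971/3897581 = 3181031/(3341248/5) - 1692971/3897581 = 3181031*(5/3341248) - 1692971/3897581 = 15905155/3341248 - 1692971/3897581 = 56334993962247/13022784721088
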